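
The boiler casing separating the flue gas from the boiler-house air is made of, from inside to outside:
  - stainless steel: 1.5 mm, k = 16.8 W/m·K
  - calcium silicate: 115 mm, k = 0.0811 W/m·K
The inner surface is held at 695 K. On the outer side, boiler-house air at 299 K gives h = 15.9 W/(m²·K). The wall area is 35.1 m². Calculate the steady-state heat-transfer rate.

Q ≈ 9390 W

Model the wall as resistances in series:
R_stainless steel = L/(kA) = 0.0015/(16.8×35.1) = 2.544×10^-6 K/W
R_calcium silicate = L/(kA) = 0.115/(0.0811×35.1) = 0.0404 K/W
R_outer film = 1/(h_o·A) = 1/(15.9×35.1) = 0.001792 K/W
R_total = 0.04219 K/W
Q = ΔT / R_total = 396 / 0.04219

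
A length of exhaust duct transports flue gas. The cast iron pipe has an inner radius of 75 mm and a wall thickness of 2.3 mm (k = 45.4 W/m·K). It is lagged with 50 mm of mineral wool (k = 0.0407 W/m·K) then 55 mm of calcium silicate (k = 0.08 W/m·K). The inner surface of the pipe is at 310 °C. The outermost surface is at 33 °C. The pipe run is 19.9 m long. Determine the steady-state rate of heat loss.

Q ≈ 2070 W

Treating each annulus and film as a series resistance:
R_cast iron pipe wall = ln(77.3/75)/(2π×45.4×19.9) = 5.321×10^-6 K/W
R_mineral wool = ln(127.3/77.3)/(2π×0.0407×19.9) = 0.09803 K/W
R_calcium silicate = ln(182.3/127.3)/(2π×0.08×19.9) = 0.0359 K/W
R_total = 0.1339 K/W
Q = ΔT/R_total = 277/0.1339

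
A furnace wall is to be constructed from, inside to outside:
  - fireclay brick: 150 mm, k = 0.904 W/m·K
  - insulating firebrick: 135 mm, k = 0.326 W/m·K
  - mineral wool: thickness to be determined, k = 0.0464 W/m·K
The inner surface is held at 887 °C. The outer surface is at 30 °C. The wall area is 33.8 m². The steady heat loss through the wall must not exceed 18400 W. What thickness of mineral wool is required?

Series thermal resistances:
R_fireclay brick = L/(kA) = 0.15/(0.904×33.8) = 0.004909 K/W
R_insulating firebrick = L/(kA) = 0.135/(0.326×33.8) = 0.01225 K/W
Sum of the known resistances R_other = 0.01716 K/W
Required total resistance R_tot = ΔT/Q_allow = 857/18400 = 0.04658 K/W
R_mineral wool = R_tot − R_other = 0.02942 K/W
L = R·k·A = 0.02942×0.0464×33.8

L ≈ 46.1 mm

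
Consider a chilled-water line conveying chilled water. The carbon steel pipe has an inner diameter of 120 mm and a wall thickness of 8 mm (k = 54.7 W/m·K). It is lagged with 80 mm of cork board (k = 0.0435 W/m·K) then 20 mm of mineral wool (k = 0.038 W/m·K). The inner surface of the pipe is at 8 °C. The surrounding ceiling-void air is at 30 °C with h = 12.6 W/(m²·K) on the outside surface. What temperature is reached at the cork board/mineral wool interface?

T ≈ 26.1 °C

Cylindrical conduction, so R = ln(r₂/r₁)/(2πkL) per layer, in series:
R_carbon steel pipe wall = ln(68/60)/(2π×54.7×1) = 3.642×10^-4 K/W
R_cork board = ln(148/68)/(2π×0.0435×1) = 2.845 K/W
R_mineral wool = ln(168/148)/(2π×0.038×1) = 0.5309 K/W
R_outer film = 1/(h_o·2πr_oL) = 1/(12.6×2π×0.168×1) = 0.07519 K/W
R_total = 3.452 K/W
Q = ΔT/R_total = 22/3.452
Q = 6.37 W/m
T_interface = T_inner + Q·ΣR(inner→interface) = 8 + 6.37×2.846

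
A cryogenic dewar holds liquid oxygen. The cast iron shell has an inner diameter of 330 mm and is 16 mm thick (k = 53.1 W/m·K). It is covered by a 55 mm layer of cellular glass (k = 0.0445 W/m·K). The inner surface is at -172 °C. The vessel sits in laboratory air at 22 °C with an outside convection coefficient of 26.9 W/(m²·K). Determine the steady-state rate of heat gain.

Q ≈ 82.3 W

Each spherical layer contributes R = (1/r_i − 1/r_o)/(4πk):
R_cast iron shell = (1/0.165 − 1/0.181)/(4π×53.1) = 8.029×10^-4 K/W
R_cellular glass = (1/0.181 − 1/0.236)/(4π×0.0445) = 2.303 K/W
R_outer film = 1/(h·4πr_o²) = 1/(26.9×4π×0.236²) = 0.05311 K/W
R_total = 2.356 K/W
Q = ΔT/R_total = 194/2.356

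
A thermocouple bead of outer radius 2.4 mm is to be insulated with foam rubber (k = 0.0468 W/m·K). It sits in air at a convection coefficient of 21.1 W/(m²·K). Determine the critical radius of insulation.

r_cr ≈ 4.44 mm

For a sphere r_cr = 2k/h = 2×0.0468/21.1
r_cr = 4.44 mm; since the bare radius (2.4 mm) is below r_cr, adding a thin layer of insulation will *increase* heat loss.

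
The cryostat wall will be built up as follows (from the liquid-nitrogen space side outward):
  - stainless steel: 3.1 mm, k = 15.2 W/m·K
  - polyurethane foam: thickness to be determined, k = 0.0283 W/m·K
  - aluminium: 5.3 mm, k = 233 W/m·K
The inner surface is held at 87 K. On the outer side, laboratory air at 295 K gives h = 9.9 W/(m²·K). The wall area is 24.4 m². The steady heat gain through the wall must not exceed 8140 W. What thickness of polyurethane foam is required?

L ≈ 14.8 mm

Thermal resistances in series:
R_stainless steel = L/(kA) = 0.0031/(15.2×24.4) = 8.358×10^-6 K/W
R_aluminium = L/(kA) = 0.0053/(233×24.4) = 9.322×10^-7 K/W
R_outer film = 1/(h_o·A) = 1/(9.9×24.4) = 0.00414 K/W
Sum of the known resistances R_other = 0.004149 K/W
Required total resistance R_tot = ΔT/Q_allow = 208/8140 = 0.02555 K/W
R_polyurethane foam = R_tot − R_other = 0.0214 K/W
L = R·k·A = 0.0214×0.0283×24.4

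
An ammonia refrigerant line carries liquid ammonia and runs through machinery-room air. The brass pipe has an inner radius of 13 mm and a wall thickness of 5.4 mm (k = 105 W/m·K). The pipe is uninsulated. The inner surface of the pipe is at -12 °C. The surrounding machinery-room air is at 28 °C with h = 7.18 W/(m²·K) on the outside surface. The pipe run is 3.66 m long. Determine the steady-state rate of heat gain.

Radial resistances (cylindrical: R_cond = ln(r_o/r_i)/(2πkL), R_conv = 1/(h·2πrL)):
R_brass pipe wall = ln(18.4/13)/(2π×105×3.66) = 1.439×10^-4 K/W
R_outer film = 1/(h_o·2πr_oL) = 1/(7.18×2π×0.0184×3.66) = 0.3292 K/W
R_total = 0.3293 K/W
Q = ΔT/R_total = 40/0.3293

Q ≈ 121 W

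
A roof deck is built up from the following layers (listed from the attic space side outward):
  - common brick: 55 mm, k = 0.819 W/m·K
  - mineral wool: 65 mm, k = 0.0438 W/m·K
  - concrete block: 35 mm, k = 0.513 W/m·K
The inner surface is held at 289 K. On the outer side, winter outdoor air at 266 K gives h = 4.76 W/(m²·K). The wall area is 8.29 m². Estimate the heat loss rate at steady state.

Thermal resistances in series:
R_common brick = L/(kA) = 0.055/(0.819×8.29) = 0.008101 K/W
R_mineral wool = L/(kA) = 0.065/(0.0438×8.29) = 0.179 K/W
R_concrete block = L/(kA) = 0.035/(0.513×8.29) = 0.00823 K/W
R_outer film = 1/(h_o·A) = 1/(4.76×8.29) = 0.02534 K/W
R_total = 0.2207 K/W
Q = ΔT / R_total = 23 / 0.2207

Q ≈ 104 W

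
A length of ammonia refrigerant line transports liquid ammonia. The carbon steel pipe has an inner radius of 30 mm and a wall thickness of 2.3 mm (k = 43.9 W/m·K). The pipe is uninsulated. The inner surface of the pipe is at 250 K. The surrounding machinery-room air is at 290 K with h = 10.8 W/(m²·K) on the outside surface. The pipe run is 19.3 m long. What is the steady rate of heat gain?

Treating each annulus and film as a series resistance:
R_carbon steel pipe wall = ln(32.3/30)/(2π×43.9×19.3) = 1.388×10^-5 K/W
R_outer film = 1/(h_o·2πr_oL) = 1/(10.8×2π×0.0323×19.3) = 0.02364 K/W
R_total = 0.02365 K/W
Q = ΔT/R_total = 40/0.02365

Q ≈ 1690 W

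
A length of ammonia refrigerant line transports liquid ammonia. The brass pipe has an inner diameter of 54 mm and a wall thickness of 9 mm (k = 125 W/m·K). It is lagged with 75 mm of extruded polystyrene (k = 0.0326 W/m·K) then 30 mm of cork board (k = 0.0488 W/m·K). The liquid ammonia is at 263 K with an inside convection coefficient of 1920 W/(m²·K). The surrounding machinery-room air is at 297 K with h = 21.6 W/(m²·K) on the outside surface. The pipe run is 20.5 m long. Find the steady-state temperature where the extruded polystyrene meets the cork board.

T ≈ 293 K

Treating each annulus and film as a series resistance:
R_inner film = 1/(h_i·2πr₁L) = 1/(1920×2π×0.027×20.5) = 1.498×10^-4 K/W
R_brass pipe wall = ln(36/27)/(2π×125×20.5) = 1.787×10^-5 K/W
R_extruded polystyrene = ln(111/36)/(2π×0.0326×20.5) = 0.2682 K/W
R_cork board = ln(141/111)/(2π×0.0488×20.5) = 0.03806 K/W
R_outer film = 1/(h_o·2πr_oL) = 1/(21.6×2π×0.141×20.5) = 0.002549 K/W
R_total = 0.3089 K/W
Q = ΔT/R_total = 34/0.3089
Q = 110 W
T_interface = T_inner + Q·ΣR(inner→interface) = 263 + 110×0.2683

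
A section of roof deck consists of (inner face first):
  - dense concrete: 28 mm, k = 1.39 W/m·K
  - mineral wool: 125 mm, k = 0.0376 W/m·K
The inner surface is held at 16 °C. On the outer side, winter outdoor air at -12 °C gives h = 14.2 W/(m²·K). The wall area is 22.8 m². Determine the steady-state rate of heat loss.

Thermal resistances in series:
R_dense concrete = L/(kA) = 0.028/(1.39×22.8) = 8.835×10^-4 K/W
R_mineral wool = L/(kA) = 0.125/(0.0376×22.8) = 0.1458 K/W
R_outer film = 1/(h_o·A) = 1/(14.2×22.8) = 0.003089 K/W
R_total = 0.1498 K/W
Q = ΔT / R_total = 28 / 0.1498

Q ≈ 187 W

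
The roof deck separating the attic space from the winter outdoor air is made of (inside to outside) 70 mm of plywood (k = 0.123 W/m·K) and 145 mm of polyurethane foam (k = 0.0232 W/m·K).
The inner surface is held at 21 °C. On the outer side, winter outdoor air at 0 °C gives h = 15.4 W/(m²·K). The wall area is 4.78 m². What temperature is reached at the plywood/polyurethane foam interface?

Model the wall as resistances in series:
R_plywood = L/(kA) = 0.07/(0.123×4.78) = 0.1191 K/W
R_polyurethane foam = L/(kA) = 0.145/(0.0232×4.78) = 1.308 K/W
R_outer film = 1/(h_o·A) = 1/(15.4×4.78) = 0.01358 K/W
R_total = 1.44 K/W;  Q = ΔT/R_total = 21/1.44 = 14.58 W
T_interface = T_inner − Q·ΣR(inner→interface) = 21 − 14.6×0.1191

T ≈ 19.3 °C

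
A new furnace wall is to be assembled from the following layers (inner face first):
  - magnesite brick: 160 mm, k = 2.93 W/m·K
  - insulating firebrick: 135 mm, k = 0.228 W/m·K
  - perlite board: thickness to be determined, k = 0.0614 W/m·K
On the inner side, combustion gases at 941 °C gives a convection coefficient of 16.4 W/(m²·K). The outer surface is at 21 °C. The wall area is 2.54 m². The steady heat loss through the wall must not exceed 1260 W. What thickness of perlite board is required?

L ≈ 70.4 mm

Model the wall as resistances in series:
R_inner film = 1/(h_i·A) = 1/(16.4×2.54) = 0.02401 K/W
R_magnesite brick = L/(kA) = 0.16/(2.93×2.54) = 0.0215 K/W
R_insulating firebrick = L/(kA) = 0.135/(0.228×2.54) = 0.2331 K/W
Sum of the known resistances R_other = 0.2786 K/W
Required total resistance R_tot = ΔT/Q_allow = 920/1260 = 0.7302 K/W
R_perlite board = R_tot − R_other = 0.4515 K/W
L = R·k·A = 0.4515×0.0614×2.54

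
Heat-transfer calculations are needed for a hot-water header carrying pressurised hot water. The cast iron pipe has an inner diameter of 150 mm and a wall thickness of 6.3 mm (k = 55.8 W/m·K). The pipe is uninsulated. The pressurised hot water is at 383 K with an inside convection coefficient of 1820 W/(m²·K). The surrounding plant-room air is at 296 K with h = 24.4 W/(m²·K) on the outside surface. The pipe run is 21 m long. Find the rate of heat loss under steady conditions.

Q ≈ 22400 W

Per-layer cylindrical resistances, series-summed:
R_inner film = 1/(h_i·2πr₁L) = 1/(1820×2π×0.075×21) = 5.552×10^-5 K/W
R_cast iron pipe wall = ln(81.3/75)/(2π×55.8×21) = 1.096×10^-5 K/W
R_outer film = 1/(h_o·2πr_oL) = 1/(24.4×2π×0.0813×21) = 0.003821 K/W
R_total = 0.003887 K/W
Q = ΔT/R_total = 87/0.003887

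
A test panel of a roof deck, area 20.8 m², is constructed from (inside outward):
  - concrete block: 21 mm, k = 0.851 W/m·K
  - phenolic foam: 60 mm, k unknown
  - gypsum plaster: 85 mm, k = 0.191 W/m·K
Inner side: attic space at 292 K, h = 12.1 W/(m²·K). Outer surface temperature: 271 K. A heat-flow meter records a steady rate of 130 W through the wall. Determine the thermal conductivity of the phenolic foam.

k ≈ 0.0214 W/(m·K)

Using the resistance-network approach (series):
R_inner film = 1/(h_i·A) = 1/(12.1×20.8) = 0.003973 K/W
R_concrete block = L/(kA) = 0.021/(0.851×20.8) = 0.001186 K/W
R_gypsum plaster = L/(kA) = 0.085/(0.191×20.8) = 0.0214 K/W
Sum of known resistances R_other = 0.02656 K/W
Total R = ΔT/Q = 21/130 = 0.1615 K/W
R_phenolic foam = R_total − R_other = 0.135 K/W
k = L/(R·A) = 0.06/(0.135×20.8)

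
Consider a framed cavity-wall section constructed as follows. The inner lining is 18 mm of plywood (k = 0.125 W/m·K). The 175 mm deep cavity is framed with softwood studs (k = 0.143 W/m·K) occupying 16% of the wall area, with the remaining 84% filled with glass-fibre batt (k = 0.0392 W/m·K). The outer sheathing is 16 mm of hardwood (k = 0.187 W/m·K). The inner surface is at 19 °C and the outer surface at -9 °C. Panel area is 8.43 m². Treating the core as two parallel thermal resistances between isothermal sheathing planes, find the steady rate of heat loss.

Sheathing layers in series; stud and cavity paths in parallel between them.
R_inner = 0.018/(0.125×8.43) = 0.01708 K/W
R_stud  = 0.175/(0.143×0.16×8.43) = 0.9073 K/W
R_cav   = 0.175/(0.0392×0.84×8.43) = 0.6304 K/W
1/R_core = 1/R_stud + 1/R_cav → R_core = 0.372 K/W
R_outer = 0.016/(0.187×8.43) = 0.01015 K/W
R_total = 0.3992 K/W
Q = ΔT/R_total = 28/0.3992

Q ≈ 70.1 W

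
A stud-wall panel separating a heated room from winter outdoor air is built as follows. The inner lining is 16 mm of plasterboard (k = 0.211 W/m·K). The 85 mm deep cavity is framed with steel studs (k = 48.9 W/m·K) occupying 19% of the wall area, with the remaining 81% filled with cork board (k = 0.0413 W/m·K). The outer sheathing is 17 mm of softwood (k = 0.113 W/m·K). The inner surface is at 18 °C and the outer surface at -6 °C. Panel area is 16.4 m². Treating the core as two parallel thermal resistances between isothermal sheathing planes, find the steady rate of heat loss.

Q ≈ 1670 W

Sheathing layers in series; stud and cavity paths in parallel between them.
R_inner = 0.016/(0.211×16.4) = 0.004624 K/W
R_stud  = 0.085/(48.9×0.19×16.4) = 5.578×10^-4 K/W
R_cav   = 0.085/(0.0413×0.81×16.4) = 0.1549 K/W
1/R_core = 1/R_stud + 1/R_cav → R_core = 5.558×10^-4 K/W
R_outer = 0.017/(0.113×16.4) = 0.009173 K/W
R_total = 0.01435 K/W
Q = ΔT/R_total = 24/0.01435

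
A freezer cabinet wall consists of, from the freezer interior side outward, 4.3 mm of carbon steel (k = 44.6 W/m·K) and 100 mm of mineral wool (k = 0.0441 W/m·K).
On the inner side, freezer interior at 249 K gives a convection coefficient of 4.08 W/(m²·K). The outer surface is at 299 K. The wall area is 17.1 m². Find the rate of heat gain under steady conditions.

Q ≈ 340 W

Model the wall as resistances in series:
R_inner film = 1/(h_i·A) = 1/(4.08×17.1) = 0.01433 K/W
R_carbon steel = L/(kA) = 0.0043/(44.6×17.1) = 5.638×10^-6 K/W
R_mineral wool = L/(kA) = 0.1/(0.0441×17.1) = 0.1326 K/W
R_total = 0.1469 K/W
Q = ΔT / R_total = 50 / 0.1469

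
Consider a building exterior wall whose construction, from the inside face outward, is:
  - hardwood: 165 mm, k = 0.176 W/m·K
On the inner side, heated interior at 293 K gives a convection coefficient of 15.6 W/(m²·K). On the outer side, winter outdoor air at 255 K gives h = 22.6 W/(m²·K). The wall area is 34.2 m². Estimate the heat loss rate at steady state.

Q ≈ 1240 W

Using the resistance-network approach (series):
R_inner film = 1/(h_i·A) = 1/(15.6×34.2) = 0.001874 K/W
R_hardwood = L/(kA) = 0.165/(0.176×34.2) = 0.02741 K/W
R_outer film = 1/(h_o·A) = 1/(22.6×34.2) = 0.001294 K/W
R_total = 0.03058 K/W
Q = ΔT / R_total = 38 / 0.03058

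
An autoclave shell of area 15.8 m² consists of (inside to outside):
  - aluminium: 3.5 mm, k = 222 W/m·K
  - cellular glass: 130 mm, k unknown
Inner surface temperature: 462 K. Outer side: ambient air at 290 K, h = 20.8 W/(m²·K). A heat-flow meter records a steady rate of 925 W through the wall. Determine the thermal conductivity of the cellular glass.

Treating each layer as a thermal resistance in series:
R_aluminium = L/(kA) = 0.0035/(222×15.8) = 9.978×10^-7 K/W
R_outer film = 1/(h_o·A) = 1/(20.8×15.8) = 0.003043 K/W
Sum of known resistances R_other = 0.003044 K/W
Total R = ΔT/Q = 172/925 = 0.1859 K/W
R_cellular glass = R_total − R_other = 0.1829 K/W
k = L/(R·A) = 0.13/(0.1829×15.8)

k ≈ 0.045 W/(m·K)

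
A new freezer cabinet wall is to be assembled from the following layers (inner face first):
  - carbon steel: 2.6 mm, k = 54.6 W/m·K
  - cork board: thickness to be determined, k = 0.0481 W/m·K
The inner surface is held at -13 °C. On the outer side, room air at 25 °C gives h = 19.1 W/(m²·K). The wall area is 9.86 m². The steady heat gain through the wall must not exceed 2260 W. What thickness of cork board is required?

Treating each layer as a thermal resistance in series:
R_carbon steel = L/(kA) = 0.0026/(54.6×9.86) = 4.83×10^-6 K/W
R_outer film = 1/(h_o·A) = 1/(19.1×9.86) = 0.00531 K/W
Sum of the known resistances R_other = 0.005315 K/W
Required total resistance R_tot = ΔT/Q_allow = 38/2260 = 0.01681 K/W
R_cork board = R_tot − R_other = 0.0115 K/W
L = R·k·A = 0.0115×0.0481×9.86

L ≈ 5.45 mm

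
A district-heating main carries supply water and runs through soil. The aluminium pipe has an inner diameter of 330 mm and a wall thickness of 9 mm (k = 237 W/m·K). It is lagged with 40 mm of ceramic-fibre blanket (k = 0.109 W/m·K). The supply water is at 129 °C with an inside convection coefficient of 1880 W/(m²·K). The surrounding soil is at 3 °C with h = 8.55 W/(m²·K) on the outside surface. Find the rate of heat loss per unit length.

q′ ≈ 323 W/m

Treating each annulus and film as a series resistance:
R_inner film = 1/(h_i·2πr₁L) = 1/(1880×2π×0.165×1) = 5.131×10^-4 K/W
R_aluminium pipe wall = ln(174/165)/(2π×237×1) = 3.567×10^-5 K/W
R_ceramic-fibre blanket = ln(214/174)/(2π×0.109×1) = 0.3021 K/W
R_outer film = 1/(h_o·2πr_oL) = 1/(8.55×2π×0.214×1) = 0.08698 K/W
R_total = 0.3897 K/W
Q = ΔT/R_total = 126/0.3897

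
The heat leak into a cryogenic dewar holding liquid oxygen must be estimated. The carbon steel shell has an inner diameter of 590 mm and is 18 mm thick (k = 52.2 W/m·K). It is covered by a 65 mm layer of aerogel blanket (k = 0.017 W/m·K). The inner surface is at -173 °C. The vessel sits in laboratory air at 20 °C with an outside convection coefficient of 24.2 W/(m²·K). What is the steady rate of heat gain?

Q ≈ 74.4 W

Spherical conduction: R = (1/r_in − 1/r_out)/(4πk) per layer; series-sum.
R_carbon steel shell = (1/0.295 − 1/0.313)/(4π×52.2) = 2.972×10^-4 K/W
R_aerogel blanket = (1/0.313 − 1/0.378)/(4π×0.017) = 2.572 K/W
R_outer film = 1/(h·4πr_o²) = 1/(24.2×4π×0.378²) = 0.02301 K/W
R_total = 2.595 K/W
Q = ΔT/R_total = 193/2.595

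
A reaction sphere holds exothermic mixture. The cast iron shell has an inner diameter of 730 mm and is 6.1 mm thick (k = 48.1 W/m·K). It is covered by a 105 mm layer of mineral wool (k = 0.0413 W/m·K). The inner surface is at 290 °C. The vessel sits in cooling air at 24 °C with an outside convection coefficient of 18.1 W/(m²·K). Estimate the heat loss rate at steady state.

Radial (spherical) resistances in series:
R_cast iron shell = (1/0.365 − 1/0.3711)/(4π×48.1) = 7.451×10^-5 K/W
R_mineral wool = (1/0.3711 − 1/0.4761)/(4π×0.0413) = 1.145 K/W
R_outer film = 1/(h·4πr_o²) = 1/(18.1×4π×0.4761²) = 0.0194 K/W
R_total = 1.165 K/W
Q = ΔT/R_total = 266/1.165

Q ≈ 228 W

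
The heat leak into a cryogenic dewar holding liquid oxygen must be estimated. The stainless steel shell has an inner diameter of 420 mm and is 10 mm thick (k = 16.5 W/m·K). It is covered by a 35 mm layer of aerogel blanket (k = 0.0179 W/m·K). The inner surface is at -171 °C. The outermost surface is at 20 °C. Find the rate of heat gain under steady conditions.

Q ≈ 68.8 W

Radial (spherical) resistances in series:
R_stainless steel shell = (1/0.21 − 1/0.22)/(4π×16.5) = 0.001044 K/W
R_aerogel blanket = (1/0.22 − 1/0.255)/(4π×0.0179) = 2.774 K/W
R_total = 2.775 K/W
Q = ΔT/R_total = 191/2.775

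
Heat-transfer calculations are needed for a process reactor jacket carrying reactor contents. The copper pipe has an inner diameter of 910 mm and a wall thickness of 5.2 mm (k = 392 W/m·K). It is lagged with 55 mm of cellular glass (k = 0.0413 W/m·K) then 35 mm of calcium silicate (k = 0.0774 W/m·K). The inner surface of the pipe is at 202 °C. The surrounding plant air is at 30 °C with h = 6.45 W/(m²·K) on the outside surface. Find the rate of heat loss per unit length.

q′ ≈ 280 W/m

For a radial system each layer contributes R = ln(r_out/r_in)/(2πkL); films add R = 1/(hA).
R_copper pipe wall = ln(460.2/455)/(2π×392×1) = 4.614×10^-6 K/W
R_cellular glass = ln(515.2/460.2)/(2π×0.0413×1) = 0.4351 K/W
R_calcium silicate = ln(550.2/515.2)/(2π×0.0774×1) = 0.1352 K/W
R_outer film = 1/(h_o·2πr_oL) = 1/(6.45×2π×0.5502×1) = 0.04485 K/W
R_total = 0.6151 K/W
Q = ΔT/R_total = 172/0.6151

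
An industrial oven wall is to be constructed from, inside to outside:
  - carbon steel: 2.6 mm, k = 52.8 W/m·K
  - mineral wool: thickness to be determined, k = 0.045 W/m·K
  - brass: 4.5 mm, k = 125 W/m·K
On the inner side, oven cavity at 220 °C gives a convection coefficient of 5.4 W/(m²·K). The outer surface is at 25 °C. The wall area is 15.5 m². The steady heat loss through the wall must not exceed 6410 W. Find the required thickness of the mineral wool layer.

Thermal resistances in series:
R_inner film = 1/(h_i·A) = 1/(5.4×15.5) = 0.01195 K/W
R_carbon steel = L/(kA) = 0.0026/(52.8×15.5) = 3.177×10^-6 K/W
R_brass = L/(kA) = 0.0045/(125×15.5) = 2.323×10^-6 K/W
Sum of the known resistances R_other = 0.01195 K/W
Required total resistance R_tot = ΔT/Q_allow = 195/6410 = 0.03042 K/W
R_mineral wool = R_tot − R_other = 0.01847 K/W
L = R·k·A = 0.01847×0.045×15.5

L ≈ 12.9 mm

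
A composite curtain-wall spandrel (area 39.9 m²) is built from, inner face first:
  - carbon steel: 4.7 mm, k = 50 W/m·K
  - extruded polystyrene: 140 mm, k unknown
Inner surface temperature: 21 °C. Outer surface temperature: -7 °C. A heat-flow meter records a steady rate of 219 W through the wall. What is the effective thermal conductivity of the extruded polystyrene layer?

k ≈ 0.0274 W/(m·K)

Thermal resistances in series:
R_carbon steel = L/(kA) = 0.0047/(50×39.9) = 2.356×10^-6 K/W
Sum of known resistances R_other = 2.356×10^-6 K/W
Total R = ΔT/Q = 28/219 = 0.1279 K/W
R_extruded polystyrene = R_total − R_other = 0.1279 K/W
k = L/(R·A) = 0.14/(0.1279×39.9)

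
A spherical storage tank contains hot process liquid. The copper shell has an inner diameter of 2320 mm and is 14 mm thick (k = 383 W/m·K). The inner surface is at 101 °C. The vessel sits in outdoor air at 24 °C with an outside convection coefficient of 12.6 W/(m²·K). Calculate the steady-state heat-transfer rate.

Each spherical layer contributes R = (1/r_i − 1/r_o)/(4πk):
R_copper shell = (1/1.16 − 1/1.174)/(4π×383) = 2.136×10^-6 K/W
R_outer film = 1/(h·4πr_o²) = 1/(12.6×4π×1.174²) = 0.004582 K/W
R_total = 0.004584 K/W
Q = ΔT/R_total = 77/0.004584

Q ≈ 16800 W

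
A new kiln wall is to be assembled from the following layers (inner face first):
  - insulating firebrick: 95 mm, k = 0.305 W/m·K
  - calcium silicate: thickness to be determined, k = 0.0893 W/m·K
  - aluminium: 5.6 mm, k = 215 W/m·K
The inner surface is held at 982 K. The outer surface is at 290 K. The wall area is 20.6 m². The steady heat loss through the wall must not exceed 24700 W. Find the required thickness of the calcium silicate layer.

L ≈ 23.7 mm

Treating each layer as a thermal resistance in series:
R_insulating firebrick = L/(kA) = 0.095/(0.305×20.6) = 0.01512 K/W
R_aluminium = L/(kA) = 0.0056/(215×20.6) = 1.264×10^-6 K/W
Sum of the known resistances R_other = 0.01512 K/W
Required total resistance R_tot = ΔT/Q_allow = 692/24700 = 0.02802 K/W
R_calcium silicate = R_tot − R_other = 0.01289 K/W
L = R·k·A = 0.01289×0.0893×20.6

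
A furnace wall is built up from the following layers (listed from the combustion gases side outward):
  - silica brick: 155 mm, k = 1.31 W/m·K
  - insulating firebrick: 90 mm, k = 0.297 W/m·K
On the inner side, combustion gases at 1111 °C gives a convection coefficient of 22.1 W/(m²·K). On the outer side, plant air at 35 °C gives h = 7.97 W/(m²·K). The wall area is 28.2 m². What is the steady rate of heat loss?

Treating each layer as a thermal resistance in series:
R_inner film = 1/(h_i·A) = 1/(22.1×28.2) = 0.001605 K/W
R_silica brick = L/(kA) = 0.155/(1.31×28.2) = 0.004196 K/W
R_insulating firebrick = L/(kA) = 0.09/(0.297×28.2) = 0.01075 K/W
R_outer film = 1/(h_o·A) = 1/(7.97×28.2) = 0.004449 K/W
R_total = 0.021 K/W
Q = ΔT / R_total = 1076 / 0.021

Q ≈ 51200 W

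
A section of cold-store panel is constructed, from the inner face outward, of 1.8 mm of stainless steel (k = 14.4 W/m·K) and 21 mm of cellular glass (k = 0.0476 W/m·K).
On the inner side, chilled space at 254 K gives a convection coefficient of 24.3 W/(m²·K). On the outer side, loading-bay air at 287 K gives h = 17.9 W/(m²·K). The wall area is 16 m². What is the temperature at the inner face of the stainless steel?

T ≈ 257 K

Model the wall as resistances in series:
R_inner film = 1/(h_i·A) = 1/(24.3×16) = 0.002572 K/W
R_stainless steel = L/(kA) = 0.0018/(14.4×16) = 7.813×10^-6 K/W
R_cellular glass = L/(kA) = 0.021/(0.0476×16) = 0.02757 K/W
R_outer film = 1/(h_o·A) = 1/(17.9×16) = 0.003492 K/W
R_total = 0.03364 K/W;  Q = ΔT/R_total = 33/0.03364 = 980.8 W
T_interface = T_inner + Q·ΣR(inner→interface) = 254 + 981×0.002572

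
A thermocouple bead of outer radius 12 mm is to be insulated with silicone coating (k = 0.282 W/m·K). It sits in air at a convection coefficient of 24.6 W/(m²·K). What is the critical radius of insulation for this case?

r_cr ≈ 22.9 mm

For a sphere r_cr = 2k/h = 2×0.282/24.6
r_cr = 22.9 mm; since the bare radius (12 mm) is below r_cr, adding a thin layer of insulation will *increase* heat loss.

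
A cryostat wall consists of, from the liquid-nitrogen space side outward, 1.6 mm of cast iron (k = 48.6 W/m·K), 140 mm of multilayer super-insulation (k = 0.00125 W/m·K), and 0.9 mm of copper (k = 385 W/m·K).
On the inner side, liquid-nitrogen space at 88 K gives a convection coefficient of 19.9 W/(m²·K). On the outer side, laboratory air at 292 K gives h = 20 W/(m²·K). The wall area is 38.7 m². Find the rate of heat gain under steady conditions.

Q ≈ 70.4 W

Using the resistance-network approach (series):
R_inner film = 1/(h_i·A) = 1/(19.9×38.7) = 0.001298 K/W
R_cast iron = L/(kA) = 0.0016/(48.6×38.7) = 8.507×10^-7 K/W
R_multilayer super-insulation = L/(kA) = 0.14/(0.00125×38.7) = 2.894 K/W
R_copper = L/(kA) = 0.0009/(385×38.7) = 6.04×10^-8 K/W
R_outer film = 1/(h_o·A) = 1/(20×38.7) = 0.001292 K/W
R_total = 2.897 K/W
Q = ΔT / R_total = 204 / 2.897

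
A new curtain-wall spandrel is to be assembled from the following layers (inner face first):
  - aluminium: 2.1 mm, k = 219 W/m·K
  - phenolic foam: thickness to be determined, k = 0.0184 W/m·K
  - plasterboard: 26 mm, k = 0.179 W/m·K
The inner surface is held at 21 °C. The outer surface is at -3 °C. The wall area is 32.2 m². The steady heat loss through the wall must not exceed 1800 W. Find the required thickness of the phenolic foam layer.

L ≈ 5.23 mm

Using the resistance-network approach (series):
R_aluminium = L/(kA) = 0.0021/(219×32.2) = 2.978×10^-7 K/W
R_plasterboard = L/(kA) = 0.026/(0.179×32.2) = 0.004511 K/W
Sum of the known resistances R_other = 0.004511 K/W
Required total resistance R_tot = ΔT/Q_allow = 24/1800 = 0.01333 K/W
R_phenolic foam = R_tot − R_other = 0.008822 K/W
L = R·k·A = 0.008822×0.0184×32.2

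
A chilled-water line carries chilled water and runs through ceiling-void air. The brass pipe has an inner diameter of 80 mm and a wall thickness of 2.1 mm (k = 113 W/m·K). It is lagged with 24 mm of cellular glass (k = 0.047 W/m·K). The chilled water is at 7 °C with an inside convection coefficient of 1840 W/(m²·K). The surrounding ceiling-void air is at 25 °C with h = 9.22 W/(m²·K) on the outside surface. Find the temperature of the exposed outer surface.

Radial resistances (cylindrical: R_cond = ln(r_o/r_i)/(2πkL), R_conv = 1/(h·2πrL)):
R_inner film = 1/(h_i·2πr₁L) = 1/(1840×2π×0.04×1) = 0.002162 K/W
R_brass pipe wall = ln(42.1/40)/(2π×113×1) = 7.207×10^-5 K/W
R_cellular glass = ln(66.1/42.1)/(2π×0.047×1) = 1.528 K/W
R_outer film = 1/(h_o·2πr_oL) = 1/(9.22×2π×0.0661×1) = 0.2611 K/W
R_total = 1.791 K/W
Q = ΔT/R_total = 18/1.791
Q = 10.1 W/m
T_interface = T_inner + Q·ΣR(inner→interface) = 7 + 10.1×1.53

T ≈ 22.4 °C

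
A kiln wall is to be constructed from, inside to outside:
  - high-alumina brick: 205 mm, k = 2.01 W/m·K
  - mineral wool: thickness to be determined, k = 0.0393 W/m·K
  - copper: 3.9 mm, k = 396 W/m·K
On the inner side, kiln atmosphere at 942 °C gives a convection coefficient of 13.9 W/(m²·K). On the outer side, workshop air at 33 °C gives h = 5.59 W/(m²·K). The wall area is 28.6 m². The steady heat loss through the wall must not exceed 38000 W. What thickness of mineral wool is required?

L ≈ 13 mm

Using the resistance-network approach (series):
R_inner film = 1/(h_i·A) = 1/(13.9×28.6) = 0.002515 K/W
R_high-alumina brick = L/(kA) = 0.205/(2.01×28.6) = 0.003566 K/W
R_copper = L/(kA) = 0.0039/(396×28.6) = 3.444×10^-7 K/W
R_outer film = 1/(h_o·A) = 1/(5.59×28.6) = 0.006255 K/W
Sum of the known resistances R_other = 0.01234 K/W
Required total resistance R_tot = ΔT/Q_allow = 909/38000 = 0.02392 K/W
R_mineral wool = R_tot − R_other = 0.01158 K/W
L = R·k·A = 0.01158×0.0393×28.6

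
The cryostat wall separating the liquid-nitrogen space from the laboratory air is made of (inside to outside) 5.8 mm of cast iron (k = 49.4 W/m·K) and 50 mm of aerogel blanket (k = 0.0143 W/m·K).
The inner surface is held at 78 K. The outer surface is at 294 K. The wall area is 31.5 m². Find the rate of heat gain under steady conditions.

Q ≈ 1950 W

Model the wall as resistances in series:
R_cast iron = L/(kA) = 0.0058/(49.4×31.5) = 3.727×10^-6 K/W
R_aerogel blanket = L/(kA) = 0.05/(0.0143×31.5) = 0.111 K/W
R_total = 0.111 K/W
Q = ΔT / R_total = 216 / 0.111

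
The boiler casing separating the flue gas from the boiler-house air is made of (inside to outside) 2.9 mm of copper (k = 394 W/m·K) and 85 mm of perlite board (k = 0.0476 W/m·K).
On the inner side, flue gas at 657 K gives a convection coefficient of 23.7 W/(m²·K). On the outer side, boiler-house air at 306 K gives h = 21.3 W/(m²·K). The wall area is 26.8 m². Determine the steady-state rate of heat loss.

Model the wall as resistances in series:
R_inner film = 1/(h_i·A) = 1/(23.7×26.8) = 0.001574 K/W
R_copper = L/(kA) = 0.0029/(394×26.8) = 2.746×10^-7 K/W
R_perlite board = L/(kA) = 0.085/(0.0476×26.8) = 0.06663 K/W
R_outer film = 1/(h_o·A) = 1/(21.3×26.8) = 0.001752 K/W
R_total = 0.06996 K/W
Q = ΔT / R_total = 351 / 0.06996

Q ≈ 5020 W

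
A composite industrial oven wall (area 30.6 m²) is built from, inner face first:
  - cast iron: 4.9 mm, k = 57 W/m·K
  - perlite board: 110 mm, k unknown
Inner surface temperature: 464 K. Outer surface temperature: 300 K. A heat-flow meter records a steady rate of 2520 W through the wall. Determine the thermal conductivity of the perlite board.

Thermal resistances in series:
R_cast iron = L/(kA) = 0.0049/(57×30.6) = 2.809×10^-6 K/W
Sum of known resistances R_other = 2.809×10^-6 K/W
Total R = ΔT/Q = 164/2520 = 0.06508 K/W
R_perlite board = R_total − R_other = 0.06508 K/W
k = L/(R·A) = 0.11/(0.06508×30.6)

k ≈ 0.0552 W/(m·K)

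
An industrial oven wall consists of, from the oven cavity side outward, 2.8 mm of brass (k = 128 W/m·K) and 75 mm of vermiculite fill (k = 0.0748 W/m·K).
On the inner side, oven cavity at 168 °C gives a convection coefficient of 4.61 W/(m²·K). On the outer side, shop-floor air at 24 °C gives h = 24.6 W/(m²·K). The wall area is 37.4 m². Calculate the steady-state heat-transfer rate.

Q ≈ 4270 W

Series thermal resistances:
R_inner film = 1/(h_i·A) = 1/(4.61×37.4) = 0.0058 K/W
R_brass = L/(kA) = 0.0028/(128×37.4) = 5.849×10^-7 K/W
R_vermiculite fill = L/(kA) = 0.075/(0.0748×37.4) = 0.02681 K/W
R_outer film = 1/(h_o·A) = 1/(24.6×37.4) = 0.001087 K/W
R_total = 0.0337 K/W
Q = ΔT / R_total = 144 / 0.0337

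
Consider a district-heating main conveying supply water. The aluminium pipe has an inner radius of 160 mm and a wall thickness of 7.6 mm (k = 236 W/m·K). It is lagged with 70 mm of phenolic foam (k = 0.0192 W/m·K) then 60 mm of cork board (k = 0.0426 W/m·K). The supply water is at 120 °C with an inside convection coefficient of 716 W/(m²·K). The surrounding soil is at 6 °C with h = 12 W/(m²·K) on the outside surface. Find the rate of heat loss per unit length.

q′ ≈ 30.2 W/m

Radial resistances (cylindrical: R_cond = ln(r_o/r_i)/(2πkL), R_conv = 1/(h·2πrL)):
R_inner film = 1/(h_i·2πr₁L) = 1/(716×2π×0.16×1) = 0.001389 K/W
R_aluminium pipe wall = ln(167.6/160)/(2π×236×1) = 3.13×10^-5 K/W
R_phenolic foam = ln(237.6/167.6)/(2π×0.0192×1) = 2.893 K/W
R_cork board = ln(297.6/237.6)/(2π×0.0426×1) = 0.8412 K/W
R_outer film = 1/(h_o·2πr_oL) = 1/(12×2π×0.2976×1) = 0.04457 K/W
R_total = 3.78 K/W
Q = ΔT/R_total = 114/3.78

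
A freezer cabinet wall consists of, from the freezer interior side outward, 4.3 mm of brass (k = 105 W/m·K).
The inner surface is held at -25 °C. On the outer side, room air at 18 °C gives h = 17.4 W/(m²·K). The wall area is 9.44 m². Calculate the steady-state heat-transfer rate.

Series thermal resistances:
R_brass = L/(kA) = 0.0043/(105×9.44) = 4.338×10^-6 K/W
R_outer film = 1/(h_o·A) = 1/(17.4×9.44) = 0.006088 K/W
R_total = 0.006092 K/W
Q = ΔT / R_total = 43 / 0.006092

Q ≈ 7060 W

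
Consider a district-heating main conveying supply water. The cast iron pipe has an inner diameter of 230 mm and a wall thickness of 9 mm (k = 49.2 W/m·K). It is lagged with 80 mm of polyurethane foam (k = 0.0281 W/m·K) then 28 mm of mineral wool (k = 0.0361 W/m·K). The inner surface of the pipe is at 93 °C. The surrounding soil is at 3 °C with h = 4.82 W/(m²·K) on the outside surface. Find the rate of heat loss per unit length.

Radial resistances (cylindrical: R_cond = ln(r_o/r_i)/(2πkL), R_conv = 1/(h·2πrL)):
R_cast iron pipe wall = ln(124/115)/(2π×49.2×1) = 2.437×10^-4 K/W
R_polyurethane foam = ln(204/124)/(2π×0.0281×1) = 2.82 K/W
R_mineral wool = ln(232/204)/(2π×0.0361×1) = 0.567 K/W
R_outer film = 1/(h_o·2πr_oL) = 1/(4.82×2π×0.232×1) = 0.1423 K/W
R_total = 3.529 K/W
Q = ΔT/R_total = 90/3.529

q′ ≈ 25.5 W/m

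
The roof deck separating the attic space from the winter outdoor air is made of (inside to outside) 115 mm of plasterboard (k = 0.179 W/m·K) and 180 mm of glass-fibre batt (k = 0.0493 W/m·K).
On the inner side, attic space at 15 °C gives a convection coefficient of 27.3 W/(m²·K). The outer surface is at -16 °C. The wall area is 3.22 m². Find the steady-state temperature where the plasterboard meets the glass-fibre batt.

T ≈ 10.1 °C

Series thermal resistances:
R_inner film = 1/(h_i·A) = 1/(27.3×3.22) = 0.01138 K/W
R_plasterboard = L/(kA) = 0.115/(0.179×3.22) = 0.1995 K/W
R_glass-fibre batt = L/(kA) = 0.18/(0.0493×3.22) = 1.134 K/W
R_total = 1.345 K/W;  Q = ΔT/R_total = 31/1.345 = 23.05 W
T_interface = T_inner − Q·ΣR(inner→interface) = 15 − 23.1×0.2109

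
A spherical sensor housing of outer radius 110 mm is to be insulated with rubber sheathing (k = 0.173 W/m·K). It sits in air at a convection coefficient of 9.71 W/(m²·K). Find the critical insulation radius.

r_cr ≈ 35.6 mm

For a sphere r_cr = 2k/h = 2×0.173/9.71
r_cr = 35.6 mm; since the bare radius (110 mm) is above r_cr, any added insulation will reduce heat loss.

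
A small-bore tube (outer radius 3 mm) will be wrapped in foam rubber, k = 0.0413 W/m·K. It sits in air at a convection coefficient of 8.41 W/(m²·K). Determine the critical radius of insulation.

r_cr ≈ 4.91 mm

For a cylinder r_cr = k/h = 0.0413/8.41
r_cr = 4.91 mm; since the bare radius (3 mm) is below r_cr, adding a thin layer of insulation will *increase* heat loss.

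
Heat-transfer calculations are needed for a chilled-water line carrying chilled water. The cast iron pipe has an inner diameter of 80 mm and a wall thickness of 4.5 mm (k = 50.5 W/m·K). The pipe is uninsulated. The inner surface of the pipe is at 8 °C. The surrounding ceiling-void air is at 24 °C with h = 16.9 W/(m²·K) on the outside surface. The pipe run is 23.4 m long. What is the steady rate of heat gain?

Treating each annulus and film as a series resistance:
R_cast iron pipe wall = ln(44.5/40)/(2π×50.5×23.4) = 1.436×10^-5 K/W
R_outer film = 1/(h_o·2πr_oL) = 1/(16.9×2π×0.0445×23.4) = 0.009044 K/W
R_total = 0.009058 K/W
Q = ΔT/R_total = 16/0.009058

Q ≈ 1770 W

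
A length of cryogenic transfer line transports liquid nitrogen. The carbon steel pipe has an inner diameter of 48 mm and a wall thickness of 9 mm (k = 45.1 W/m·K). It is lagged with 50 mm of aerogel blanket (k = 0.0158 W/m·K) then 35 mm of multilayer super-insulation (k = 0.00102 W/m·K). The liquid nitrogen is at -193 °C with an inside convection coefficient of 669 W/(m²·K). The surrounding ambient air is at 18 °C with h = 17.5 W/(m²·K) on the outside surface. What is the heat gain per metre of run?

Per-layer cylindrical resistances, series-summed:
R_inner film = 1/(h_i·2πr₁L) = 1/(669×2π×0.024×1) = 0.009912 K/W
R_carbon steel pipe wall = ln(33/24)/(2π×45.1×1) = 0.001124 K/W
R_aerogel blanket = ln(83/33)/(2π×0.0158×1) = 9.291 K/W
R_multilayer super-insulation = ln(118/83)/(2π×0.00102×1) = 54.9 K/W
R_outer film = 1/(h_o·2πr_oL) = 1/(17.5×2π×0.118×1) = 0.07707 K/W
R_total = 64.28 K/W
Q = ΔT/R_total = 211/64.28

q′ ≈ 3.28 W/m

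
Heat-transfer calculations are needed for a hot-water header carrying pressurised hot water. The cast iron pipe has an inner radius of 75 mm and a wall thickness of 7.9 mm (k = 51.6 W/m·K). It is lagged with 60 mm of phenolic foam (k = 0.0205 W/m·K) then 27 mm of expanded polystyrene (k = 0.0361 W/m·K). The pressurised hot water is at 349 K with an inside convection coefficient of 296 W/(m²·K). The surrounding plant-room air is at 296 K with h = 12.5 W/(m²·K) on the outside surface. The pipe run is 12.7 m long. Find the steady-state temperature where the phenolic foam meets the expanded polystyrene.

T ≈ 305 K

Per-layer cylindrical resistances, series-summed:
R_inner film = 1/(h_i·2πr₁L) = 1/(296×2π×0.075×12.7) = 5.645×10^-4 K/W
R_cast iron pipe wall = ln(82.9/75)/(2π×51.6×12.7) = 2.432×10^-5 K/W
R_phenolic foam = ln(142.9/82.9)/(2π×0.0205×12.7) = 0.3329 K/W
R_expanded polystyrene = ln(169.9/142.9)/(2π×0.0361×12.7) = 0.06008 K/W
R_outer film = 1/(h_o·2πr_oL) = 1/(12.5×2π×0.1699×12.7) = 0.005901 K/W
R_total = 0.3994 K/W
Q = ΔT/R_total = 53/0.3994
Q = 133 W
T_interface = T_inner − Q·ΣR(inner→interface) = 349 − 133×0.3335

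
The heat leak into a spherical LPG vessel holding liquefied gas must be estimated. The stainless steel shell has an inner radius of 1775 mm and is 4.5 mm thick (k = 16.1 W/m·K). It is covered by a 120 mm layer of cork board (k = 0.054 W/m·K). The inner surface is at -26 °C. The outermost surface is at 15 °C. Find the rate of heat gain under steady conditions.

Q ≈ 784 W

Spherical conduction: R = (1/r_in − 1/r_out)/(4πk) per layer; series-sum.
R_stainless steel shell = (1/1.775 − 1/1.7795)/(4π×16.1) = 7.042×10^-6 K/W
R_cork board = (1/1.7795 − 1/1.8995)/(4π×0.054) = 0.05232 K/W
R_total = 0.05232 K/W
Q = ΔT/R_total = 41/0.05232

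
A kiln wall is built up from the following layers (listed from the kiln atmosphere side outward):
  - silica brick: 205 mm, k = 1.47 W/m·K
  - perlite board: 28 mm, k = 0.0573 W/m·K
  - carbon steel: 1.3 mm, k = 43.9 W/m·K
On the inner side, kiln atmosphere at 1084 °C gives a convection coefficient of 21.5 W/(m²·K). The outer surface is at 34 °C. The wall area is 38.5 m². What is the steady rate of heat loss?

Q ≈ 59900 W

Treating each layer as a thermal resistance in series:
R_inner film = 1/(h_i·A) = 1/(21.5×38.5) = 0.001208 K/W
R_silica brick = L/(kA) = 0.205/(1.47×38.5) = 0.003622 K/W
R_perlite board = L/(kA) = 0.028/(0.0573×38.5) = 0.01269 K/W
R_carbon steel = L/(kA) = 0.0013/(43.9×38.5) = 7.692×10^-7 K/W
R_total = 0.01752 K/W
Q = ΔT / R_total = 1050 / 0.01752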